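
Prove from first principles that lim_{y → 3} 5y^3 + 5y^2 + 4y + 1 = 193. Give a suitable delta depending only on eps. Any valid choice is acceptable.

Suppose eps > 0. We want delta > 0 such that 0 < |y − 3| < delta implies |(5y^3 + 5y^2 + 4y + 1) − 193| < eps.
(5y^3 + 5y^2 + 4y + 1) − 193 = 5y^3 + 5y^2 + 4y - 192 = (y − 3)(5y^2 + 20y + 64).
So |(5y^3 + 5y^2 + 4y + 1) − 193| = |y − 3|·|5y^2 + 20y + 64|.
Require delta ≤ 1. Then |y − 3| < 1 gives |y| < 4, and by the triangle inequality |5y^2 + 20y + 64| ≤ 5·4^2 + 20·4 + 64 = 224.
Hence |(5y^3 + 5y^2 + 4y + 1) − 193| ≤ 224|y − 3| < eps provided |y − 3| < eps/224.
Choosing delta = min(1, eps/224) ensures both conditions, hence |(5y^3 + 5y^2 + 4y + 1) − 193| < eps.

delta = min(1, eps/224)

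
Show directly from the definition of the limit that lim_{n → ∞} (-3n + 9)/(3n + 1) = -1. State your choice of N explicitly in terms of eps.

N = (10/3)/eps

Fix eps > 0. For n ≥ 1, |(-3n + 9)/(3n + 1) + 1| = |30|/(3(3n + 1)) = 30/(3(3n + 1)).
Since 3n + 1 ≥ 3n for n ≥ 1, this is ≤ 30/(3·3n) = (10/3)/n.
So |(-3n + 9)/(3n + 1) + 1| < eps whenever n > (10/3)/eps.
Take N = (10/3)/eps. If n > N then |(-3n + 9)/(3n + 1) + 1| ≤ (10/3)/n < eps.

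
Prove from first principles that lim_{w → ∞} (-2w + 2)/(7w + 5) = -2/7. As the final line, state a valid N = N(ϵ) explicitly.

Let ϵ > 0 be given. We seek N > 0 such that w > N implies |(-2w + 2)/(7w + 5) + 2/7| < ϵ.
(-2w + 2)/(7w + 5) + 2/7 = (7(-2w + 2) − (-2)(7w + 5)) / (7(7w + 5)) = 24/(7(7w + 5)).
For w > 0 we have 7w + 5 > 7w, so |(-2w + 2)/(7w + 5) + 2/7| = 24/(7(7w + 5)) < 24/(7·7w) = (24/49)/w.
Thus |(-2w + 2)/(7w + 5) + 2/7| < ϵ whenever w > (24/49)/ϵ.
Take N = (24/49)/ϵ. If w > N then |(-2w + 2)/(7w + 5) + 2/7| < (24/49)/w < ϵ.

N = (24/49)/ϵ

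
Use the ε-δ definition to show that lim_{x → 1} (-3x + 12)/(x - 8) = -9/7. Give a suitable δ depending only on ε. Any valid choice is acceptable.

δ = min(7/2, (49/24)ε)

Fix ε > 0. We want δ > 0 with 0 < |x − 1| < δ ⇒ |(-3x + 12)/(x - 8) + 9/7| < ε.
Combining over a common denominator, (-3x + 12)/(x - 8) + 9/7 = [(-3x + 12)·(-7) − 9·(x - 8)] / [(-7)·(x - 8)] = 12(x − 1) / ((-7)(x - 8)).
So |(-3x + 12)/(x - 8) + 9/7| = 12|x − 1| / (7·|x − 8|).
Restrict δ ≤ 7/2. Then |x − 1| < 7/2 gives |x − 8| = |(x − 1) + (-7)| ≥ 7 − 7/2 = 7/2.
Hence |(-3x + 12)/(x - 8) + 9/7| < 12|x − 1|/(7·(7/2)) = (24/49)|x − 1|, which is < ε once |x − 1| < (49/24)ε.
Take δ = min(7/2, (49/24)ε). Then 0 < |x − 1| < δ forces both bounds, so |(-3x + 12)/(x - 8) + 9/7| < ε.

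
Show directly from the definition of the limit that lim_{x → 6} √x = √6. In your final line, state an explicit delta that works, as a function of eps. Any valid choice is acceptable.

delta = min(6, √6·eps)

Let eps > 0 be given. We want delta > 0 such that 0 < |x − 6| < delta implies |√x − √6| < eps.
Multiplying by the conjugate, |√x − √6| = |x − 6|/(√x + √6).
Restrict delta ≤ 6 so that |x − 6| < 6 forces x > 0, and then √x + √6 > √6.
Hence |√x − √6| < |x − 6|/√6, which is < eps once |x − 6| < √6·eps.
Take delta = min(6, √6·eps). If 0 < |x − 6| < delta then x > 0 and |√x − √6| < |x − 6|/√6 < eps.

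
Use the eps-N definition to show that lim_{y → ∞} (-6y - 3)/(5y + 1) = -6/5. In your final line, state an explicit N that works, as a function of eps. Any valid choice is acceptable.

Let eps > 0 be given. We seek N > 0 such that y > N implies |(-6y - 3)/(5y + 1) + 6/5| < eps.
(-6y - 3)/(5y + 1) + 6/5 = (5(-6y - 3) − (-6)(5y + 1)) / (5(5y + 1)) = -9/(5(5y + 1)).
For y > 0 we have 5y + 1 > 5y, so |(-6y - 3)/(5y + 1) + 6/5| = 9/(5(5y + 1)) < 9/(5·5y) = (9/25)/y.
Thus |(-6y - 3)/(5y + 1) + 6/5| < eps whenever y > (9/25)/eps.
Take N = (9/25)/eps. If y > N then |(-6y - 3)/(5y + 1) + 6/5| < (9/25)/y < eps.

N = (9/25)/eps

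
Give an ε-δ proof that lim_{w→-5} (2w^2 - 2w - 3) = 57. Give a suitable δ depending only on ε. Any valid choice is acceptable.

δ = min(2, ε/26)

Fix ε > 0. We want δ > 0 such that 0 < |w + 5| < δ implies |(2w^2 - 2w - 3) − 57| < ε.
(2w^2 - 2w - 3) − 57 = 2w^2 - 2w - 60 = (w + 5)(2w - 12).
So |(2w^2 - 2w - 3) − 57| = |w + 5|·|2w - 12|.
Assume first that |w + 5| < 2, so |w| < 7. Then |2w - 12| ≤ 2·7 + 12 = 26.
Hence |(2w^2 - 2w - 3) − 57| ≤ 26|w + 5| < ε provided |w + 5| < ε/26.
Take δ = min(2, ε/26). Then 0 < |w + 5| < δ gives both |w + 5| < 2 and |w + 5| < ε/26, so |(2w^2 - 2w - 3) − 57| < ε.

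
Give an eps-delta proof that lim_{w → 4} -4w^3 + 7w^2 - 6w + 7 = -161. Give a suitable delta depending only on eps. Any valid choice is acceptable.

Let eps > 0. We want delta > 0 such that 0 < |w − 4| < delta implies |(-4w^3 + 7w^2 - 6w + 7) + 161| < eps.
(-4w^3 + 7w^2 - 6w + 7) + 161 = -4w^3 + 7w^2 - 6w + 168 = (w − 4)(-4w^2 - 9w - 42).
So |(-4w^3 + 7w^2 - 6w + 7) + 161| = |w − 4|·|-4w^2 - 9w - 42|.
Assume first that |w − 4| < 1, so |w| < 5. Then |-4w^2 - 9w - 42| ≤ 4·5^2 + 9·5 + 42 = 187.
Hence |(-4w^3 + 7w^2 - 6w + 7) + 161| ≤ 187|w − 4| < eps provided |w − 4| < eps/187.
Take delta = min(1, eps/187). Then 0 < |w − 4| < delta gives both |w − 4| < 1 and |w − 4| < eps/187, so |(-4w^3 + 7w^2 - 6w + 7) + 161| < eps.

delta = min(1, eps/187)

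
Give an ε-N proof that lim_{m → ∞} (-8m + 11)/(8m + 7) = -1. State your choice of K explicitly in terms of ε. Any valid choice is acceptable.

K = (9/4)/ε

Fix ε > 0. For m ≥ 1, |(-8m + 11)/(8m + 7) + 1| = |144|/(8(8m + 7)) = 144/(8(8m + 7)).
Since 8m + 7 ≥ 8m for m ≥ 1, this is ≤ 144/(8·8m) = (9/4)/m.
So |(-8m + 11)/(8m + 7) + 1| < ε whenever m > (9/4)/ε.
Take K = (9/4)/ε. If m > K then |(-8m + 11)/(8m + 7) + 1| ≤ (9/4)/m < ε.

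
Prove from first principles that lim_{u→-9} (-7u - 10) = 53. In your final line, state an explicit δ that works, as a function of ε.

Suppose ε > 0. We need δ > 0 so that 0 < |u + 9| < δ implies |(-7u - 10) − 53| < ε.
|(-7u - 10) − 53| = |-7u - 63| = 7|u + 9|.
So 7|u + 9| < ε exactly when |u + 9| < ε/7.
Choosing δ = ε/7 gives |(-7u - 10) − 53| = 7|u + 9| < ε whenever |u + 9| < δ.

δ = ε/7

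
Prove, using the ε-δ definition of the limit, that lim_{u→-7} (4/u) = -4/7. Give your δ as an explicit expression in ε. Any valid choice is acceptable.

δ = min(7/2, (49/8)ε)

Suppose ε > 0. We seek δ > 0 such that 0 < |u + 7| < δ implies |4/u + 4/7| < ε.
|4/u + 4/7| = 4·|-7 − u|/(7·|u|) = 4|u + 7|/(7|u|).
Restrict δ ≤ 7/2. Then |u + 7| < 7/2 gives |u| > 7/2, so 7|u| > 49/2.
Then |4/u + 4/7| < 4|u + 7|/(49/2), which is < ε when |u + 7| < (49/8)ε.
Take δ = min(7/2, (49/8)ε). Then 0 < |u + 7| < δ gives both |u + 7| < 7/2 and |u + 7| < (49/8)ε, so |4/u + 4/7| < ε.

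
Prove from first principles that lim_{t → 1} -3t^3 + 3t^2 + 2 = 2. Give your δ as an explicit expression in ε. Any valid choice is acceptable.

Let ε > 0. We want δ > 0 such that 0 < |t − 1| < δ implies |(-3t^3 + 3t^2 + 2) − 2| < ε.
(-3t^3 + 3t^2 + 2) − 2 = -3t^3 + 3t^2 = (t − 1)(-3t^2).
So |(-3t^3 + 3t^2 + 2) − 2| = |t − 1|·|-3t^2|.
Require δ ≤ 1. Then |t − 1| < 1 gives |t| < 2, and by the triangle inequality |-3t^2| ≤ 3·2^2 = 12.
Hence |(-3t^3 + 3t^2 + 2) − 2| ≤ 12|t − 1| < ε provided |t − 1| < ε/12.
Take δ = min(1, ε/12). Then 0 < |t − 1| < δ gives both |t − 1| < 1 and |t − 1| < ε/12, so |(-3t^3 + 3t^2 + 2) − 2| < ε.

δ = min(1, ε/12)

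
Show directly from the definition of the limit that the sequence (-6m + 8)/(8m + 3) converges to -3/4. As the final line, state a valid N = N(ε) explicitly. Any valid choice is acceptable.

N = (41/32)/ε

Let ε > 0 be given. For m ≥ 1, |(-6m + 8)/(8m + 3) + 3/4| = |82|/(8(8m + 3)) = 82/(8(8m + 3)).
Since 8m + 3 ≥ 8m for m ≥ 1, this is ≤ 82/(8·8m) = (41/32)/m.
So |(-6m + 8)/(8m + 3) + 3/4| < ε whenever m > (41/32)/ε.
Take N = (41/32)/ε. If m > N then |(-6m + 8)/(8m + 3) + 3/4| ≤ (41/32)/m < ε.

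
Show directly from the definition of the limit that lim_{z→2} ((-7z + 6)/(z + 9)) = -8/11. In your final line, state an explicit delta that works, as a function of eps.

Let eps > 0 be given. We want delta > 0 with 0 < |z − 2| < delta ⇒ |(-7z + 6)/(z + 9) + 8/11| < eps.
Combining over a common denominator, (-7z + 6)/(z + 9) + 8/11 = [(-7z + 6)·11 − (-8)·(z + 9)] / [11·(z + 9)] = -69(z − 2) / (11(z + 9)).
So |(-7z + 6)/(z + 9) + 8/11| = 69|z − 2| / (11·|z + 9|).
Require delta ≤ 11/2, so |z + 9| ≥ |11| − |z − 2| > 11 − 11/2 = 11/2.
Hence |(-7z + 6)/(z + 9) + 8/11| < 69|z − 2|/(11·(11/2)) = (138/121)|z − 2|, which is < eps once |z − 2| < (121/138)eps.
Take delta = min(11/2, (121/138)eps). Then 0 < |z − 2| < delta forces both bounds, so |(-7z + 6)/(z + 9) + 8/11| < eps.

delta = min(11/2, (121/138)eps)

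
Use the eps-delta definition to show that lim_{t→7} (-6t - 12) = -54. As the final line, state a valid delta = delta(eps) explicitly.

Let eps > 0. We need delta > 0 so that 0 < |t − 7| < delta implies |(-6t - 12) + 54| < eps.
|(-6t - 12) + 54| = |-6t + 42| = 6|t − 7|.
Thus it suffices that |t − 7| < eps/6.
Choosing delta = eps/6 gives |(-6t - 12) + 54| = 6|t − 7| < eps whenever |t − 7| < delta.

delta = eps/6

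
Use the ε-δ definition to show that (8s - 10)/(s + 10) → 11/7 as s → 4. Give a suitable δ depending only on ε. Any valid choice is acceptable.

δ = min(7, (49/45)ε)

Let ε > 0. We want δ > 0 with 0 < |s − 4| < δ ⇒ |(8s - 10)/(s + 10) − (11/7)| < ε.
Combining over a common denominator, (8s - 10)/(s + 10) − (11/7) = [(8s - 10)·14 − 22·(s + 10)] / [14·(s + 10)] = 90(s − 4) / (14(s + 10)).
So |(8s - 10)/(s + 10) − (11/7)| = 90|s − 4| / (14·|s + 10|).
Restrict δ ≤ 7. Then |s − 4| < 7 gives |s + 10| = |(s − 4) + 14| ≥ 14 − 7 = 7.
Hence |(8s - 10)/(s + 10) − (11/7)| < 90|s − 4|/(14·7) = (45/49)|s − 4|, which is < ε once |s − 4| < (49/45)ε.
Take δ = min(7, (49/45)ε). Then 0 < |s − 4| < δ forces both bounds, so |(8s - 10)/(s + 10) − (11/7)| < ε.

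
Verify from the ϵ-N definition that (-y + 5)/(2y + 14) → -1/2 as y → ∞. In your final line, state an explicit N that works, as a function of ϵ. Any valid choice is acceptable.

N = 6/ϵ

Fix ϵ > 0. We seek N > 0 such that y > N implies |(-y + 5)/(2y + 14) + 1/2| < ϵ.
(-y + 5)/(2y + 14) + 1/2 = (2(-y + 5) − (-1)(2y + 14)) / (2(2y + 14)) = 24/(2(2y + 14)).
For y > 0 we have 2y + 14 > 2y, so |(-y + 5)/(2y + 14) + 1/2| = 24/(2(2y + 14)) < 24/(2·2y) = 6/y.
Thus |(-y + 5)/(2y + 14) + 1/2| < ϵ whenever y > 6/ϵ.
Take N = 6/ϵ. If y > N then |(-y + 5)/(2y + 14) + 1/2| < 6/y < ϵ.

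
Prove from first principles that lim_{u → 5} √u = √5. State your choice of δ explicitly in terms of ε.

Let ε > 0 be given. We want δ > 0 such that 0 < |u − 5| < δ implies |√u − √5| < ε.
Multiplying by the conjugate, |√u − √5| = |u − 5|/(√u + √5).
Restrict δ ≤ 5 so that |u − 5| < 5 forces u > 0, and then √u + √5 > √5.
Hence |√u − √5| < |u − 5|/√5, which is < ε once |u − 5| < √5·ε.
Take δ = min(5, √5·ε). If 0 < |u − 5| < δ then u > 0 and |√u − √5| < |u − 5|/√5 < ε.

δ = min(5, √5·ε)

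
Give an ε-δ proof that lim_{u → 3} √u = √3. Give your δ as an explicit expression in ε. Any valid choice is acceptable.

δ = min(3, √3·ε)

Let ε > 0 be given. We want δ > 0 such that 0 < |u − 3| < δ implies |√u − √3| < ε.
Rationalise: √u − √3 = (u − 3)/(√u + √3), so |√u − √3| = |u − 3|/(√u + √3).
Restrict δ ≤ 3 so that |u − 3| < 3 forces u > 0, and then √u + √3 > √3.
Hence |√u − √3| < |u − 3|/√3, which is < ε once |u − 3| < √3·ε.
Take δ = min(3, √3·ε). If 0 < |u − 3| < δ then u > 0 and |√u − √3| < |u − 3|/√3 < ε.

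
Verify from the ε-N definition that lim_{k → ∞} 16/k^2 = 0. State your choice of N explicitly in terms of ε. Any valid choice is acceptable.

N = (16/ε)^{1/2}

Let ε > 0 be given. For k ≥ 1, |16/k^2 − 0| = 16/k^2.
16/k^2 < ε ⇔ k^2 > 16/ε ⇔ k > (16/ε)^{1/2}.
Take N = (16/ε)^{1/2}. Then k > N implies 16/k^2 < ε.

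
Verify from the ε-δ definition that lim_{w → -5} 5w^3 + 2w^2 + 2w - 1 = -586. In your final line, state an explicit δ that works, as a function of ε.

Fix ε > 0. We want δ > 0 such that 0 < |w + 5| < δ implies |(5w^3 + 2w^2 + 2w - 1) + 586| < ε.
(5w^3 + 2w^2 + 2w - 1) + 586 = 5w^3 + 2w^2 + 2w + 585 = (w + 5)(5w^2 - 23w + 117).
So |(5w^3 + 2w^2 + 2w - 1) + 586| = |w + 5|·|5w^2 - 23w + 117|.
Require δ ≤ 2. Then |w + 5| < 2 gives |w| < 7, and by the triangle inequality |5w^2 - 23w + 117| ≤ 5·7^2 + 23·7 + 117 = 523.
Hence |(5w^3 + 2w^2 + 2w - 1) + 586| ≤ 523|w + 5| < ε provided |w + 5| < ε/523.
Take δ = min(2, ε/523). Then 0 < |w + 5| < δ gives both |w + 5| < 2 and |w + 5| < ε/523, so |(5w^3 + 2w^2 + 2w - 1) + 586| < ε.

δ = min(2, ε/523)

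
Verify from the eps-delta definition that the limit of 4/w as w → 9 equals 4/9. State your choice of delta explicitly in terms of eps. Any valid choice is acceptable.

delta = min(9/2, (81/8)eps)

Let eps > 0 be given. We seek delta > 0 such that 0 < |w − 9| < delta implies |4/w − (4/9)| < eps.
|4/w − (4/9)| = 4·|9 − w|/(9·|w|) = 4|w − 9|/(9|w|).
Restrict delta ≤ 9/2. Then |w − 9| < 9/2 gives |w| > 9/2, so 9|w| > 81/2.
Then |4/w − (4/9)| < 4|w − 9|/(81/2), which is < eps when |w − 9| < (81/8)eps.
Take delta = min(9/2, (81/8)eps). Then 0 < |w − 9| < delta gives both |w − 9| < 9/2 and |w − 9| < (81/8)eps, so |4/w − (4/9)| < eps.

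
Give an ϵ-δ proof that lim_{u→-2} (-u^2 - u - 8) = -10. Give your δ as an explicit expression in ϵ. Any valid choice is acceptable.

δ = min(2, ϵ/5)

Let ϵ > 0. We want δ > 0 such that 0 < |u + 2| < δ implies |(-u^2 - u - 8) + 10| < ϵ.
(-u^2 - u - 8) + 10 = -u^2 - u + 2 = (u + 2)(-u + 1).
So |(-u^2 - u - 8) + 10| = |u + 2|·|-u + 1|.
Assume first that |u + 2| < 2, so |u| < 4. Then |-u + 1| ≤ 4 + 1 = 5.
Hence |(-u^2 - u - 8) + 10| ≤ 5|u + 2| < ϵ provided |u + 2| < ϵ/5.
Choosing δ = min(2, ϵ/5) ensures both conditions, hence |(-u^2 - u - 8) + 10| < ϵ.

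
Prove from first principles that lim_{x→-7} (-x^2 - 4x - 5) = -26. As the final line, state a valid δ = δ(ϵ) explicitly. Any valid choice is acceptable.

Suppose ϵ > 0. We want δ > 0 such that 0 < |x + 7| < δ implies |(-x^2 - 4x - 5) + 26| < ϵ.
(-x^2 - 4x - 5) + 26 = -x^2 - 4x + 21 = (x + 7)(-x + 3).
So |(-x^2 - 4x - 5) + 26| = |x + 7|·|-x + 3|.
Require δ ≤ 1. Then |x + 7| < 1 gives |x| < 8, and by the triangle inequality |-x + 3| ≤ 8 + 3 = 11.
Hence |(-x^2 - 4x - 5) + 26| ≤ 11|x + 7| < ϵ provided |x + 7| < ϵ/11.
Take δ = min(1, ϵ/11). Then 0 < |x + 7| < δ gives both |x + 7| < 1 and |x + 7| < ϵ/11, so |(-x^2 - 4x - 5) + 26| < ϵ.

δ = min(1, ϵ/11)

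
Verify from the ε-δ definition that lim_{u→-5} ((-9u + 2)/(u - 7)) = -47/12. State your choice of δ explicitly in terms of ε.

Let ε > 0 be given. We want δ > 0 with 0 < |u + 5| < δ ⇒ |(-9u + 2)/(u - 7) + 47/12| < ε.
Combining over a common denominator, (-9u + 2)/(u - 7) + 47/12 = [(-9u + 2)·(-12) − 47·(u - 7)] / [(-12)·(u - 7)] = 61(u + 5) / ((-12)(u - 7)).
So |(-9u + 2)/(u - 7) + 47/12| = 61|u + 5| / (12·|u − 7|).
Restrict δ ≤ 6. Then |u + 5| < 6 gives |u − 7| = |(u + 5) + (-12)| ≥ 12 − 6 = 6.
Hence |(-9u + 2)/(u - 7) + 47/12| < 61|u + 5|/(12·6) = (61/72)|u + 5|, which is < ε once |u + 5| < (72/61)ε.
Take δ = min(6, (72/61)ε). Then 0 < |u + 5| < δ forces both bounds, so |(-9u + 2)/(u - 7) + 47/12| < ε.

δ = min(6, (72/61)ε)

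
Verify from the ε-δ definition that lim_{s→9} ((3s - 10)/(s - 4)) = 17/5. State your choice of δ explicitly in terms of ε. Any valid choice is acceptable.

Let ε > 0 be given. We want δ > 0 with 0 < |s − 9| < δ ⇒ |(3s - 10)/(s - 4) − (17/5)| < ε.
Combining over a common denominator, (3s - 10)/(s - 4) − (17/5) = [(3s - 10)·5 − 17·(s - 4)] / [5·(s - 4)] = -2(s − 9) / (5(s - 4)).
So |(3s - 10)/(s - 4) − (17/5)| = 2|s − 9| / (5·|s − 4|).
Require δ ≤ 5/2, so |s − 4| ≥ |5| − |s − 9| > 5 − 5/2 = 5/2.
Hence |(3s - 10)/(s - 4) − (17/5)| < 2|s − 9|/(5·(5/2)) = (4/25)|s − 9|, which is < ε once |s − 9| < (25/4)ε.
Take δ = min(5/2, (25/4)ε). Then 0 < |s − 9| < δ forces both bounds, so |(3s - 10)/(s - 4) − (17/5)| < ε.

δ = min(5/2, (25/4)ε)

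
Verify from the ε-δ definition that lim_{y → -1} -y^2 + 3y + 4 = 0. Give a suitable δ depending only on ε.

δ = min(2, ε/7)

Fix ε > 0. We want δ > 0 such that 0 < |y + 1| < δ implies |(-y^2 + 3y + 4)| < ε.
(-y^2 + 3y + 4) = -y^2 + 3y + 4 = (y + 1)(-y + 4).
So |(-y^2 + 3y + 4)| = |y + 1|·|-y + 4|.
Require δ ≤ 2. Then |y + 1| < 2 gives |y| < 3, and by the triangle inequality |-y + 4| ≤ 3 + 4 = 7.
Hence |(-y^2 + 3y + 4)| ≤ 7|y + 1| < ε provided |y + 1| < ε/7.
Take δ = min(2, ε/7). Then 0 < |y + 1| < δ gives both |y + 1| < 2 and |y + 1| < ε/7, so |(-y^2 + 3y + 4)| < ε.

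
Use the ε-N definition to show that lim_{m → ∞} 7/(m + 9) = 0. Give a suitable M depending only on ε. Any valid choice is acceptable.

M = 7/ε

Let ε > 0. For m ≥ 1, |7/(m + 9) − 0| = 7/(m + 9) ≤ 7/m.
We need 7/m < ε, i.e. m > 7/ε.
Take M = 7/ε. If m > M then |7/(m + 9)| ≤ 7/m < ε.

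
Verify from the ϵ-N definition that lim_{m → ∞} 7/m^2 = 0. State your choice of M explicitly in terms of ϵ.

Let ϵ > 0. For m ≥ 1, |7/m^2 − 0| = 7/m^2.
7/m^2 < ϵ ⇔ m^2 > 7/ϵ ⇔ m > (7/ϵ)^{1/2}.
Take M = (7/ϵ)^{1/2}. Then m > M implies 7/m^2 < ϵ.

M = (7/ϵ)^{1/2}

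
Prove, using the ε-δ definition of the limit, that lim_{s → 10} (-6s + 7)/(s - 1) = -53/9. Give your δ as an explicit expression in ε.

Suppose ε > 0. We want δ > 0 with 0 < |s − 10| < δ ⇒ |(-6s + 7)/(s - 1) + 53/9| < ε.
Combining over a common denominator, (-6s + 7)/(s - 1) + 53/9 = [(-6s + 7)·9 − (-53)·(s - 1)] / [9·(s - 1)] = -1(s − 10) / (9(s - 1)).
So |(-6s + 7)/(s - 1) + 53/9| = |s − 10| / (9·|s − 1|).
Require δ ≤ 9/2, so |s − 1| ≥ |9| − |s − 10| > 9 − 9/2 = 9/2.
Hence |(-6s + 7)/(s - 1) + 53/9| < |s − 10|/(9·(9/2)) = (2/81)|s − 10|, which is < ε once |s − 10| < (81/2)ε.
Take δ = min(9/2, (81/2)ε). Then 0 < |s − 10| < δ forces both bounds, so |(-6s + 7)/(s - 1) + 53/9| < ε.

δ = min(9/2, (81/2)ε)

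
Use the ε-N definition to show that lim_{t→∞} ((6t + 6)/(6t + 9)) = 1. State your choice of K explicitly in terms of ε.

Fix ε > 0. We seek K > 0 such that t > K implies |(6t + 6)/(6t + 9) − 1| < ε.
(6t + 6)/(6t + 9) − 1 = (6(6t + 6) − 6(6t + 9)) / (6(6t + 9)) = -18/(6(6t + 9)).
For t > 0 we have 6t + 9 > 6t, so |(6t + 6)/(6t + 9) − 1| = 18/(6(6t + 9)) < 18/(6·6t) = (1/2)/t.
Thus |(6t + 6)/(6t + 9) − 1| < ε whenever t > (1/2)/ε.
Take K = (1/2)/ε. If t > K then |(6t + 6)/(6t + 9) − 1| < (1/2)/t < ε.

K = (1/2)/ε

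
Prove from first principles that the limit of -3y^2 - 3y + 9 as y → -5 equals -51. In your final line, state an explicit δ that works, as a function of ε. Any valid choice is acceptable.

δ = min(2, ε/33)

Let ε > 0. We want δ > 0 such that 0 < |y + 5| < δ implies |(-3y^2 - 3y + 9) + 51| < ε.
(-3y^2 - 3y + 9) + 51 = -3y^2 - 3y + 60 = (y + 5)(-3y + 12).
So |(-3y^2 - 3y + 9) + 51| = |y + 5|·|-3y + 12|.
Assume first that |y + 5| < 2, so |y| < 7. Then |-3y + 12| ≤ 3·7 + 12 = 33.
Hence |(-3y^2 - 3y + 9) + 51| ≤ 33|y + 5| < ε provided |y + 5| < ε/33.
Choosing δ = min(2, ε/33) ensures both conditions, hence |(-3y^2 - 3y + 9) + 51| < ε.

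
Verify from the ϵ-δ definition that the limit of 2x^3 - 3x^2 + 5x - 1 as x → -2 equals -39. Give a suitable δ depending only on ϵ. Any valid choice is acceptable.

Fix ϵ > 0. We want δ > 0 such that 0 < |x + 2| < δ implies |(2x^3 - 3x^2 + 5x - 1) + 39| < ϵ.
(2x^3 - 3x^2 + 5x - 1) + 39 = 2x^3 - 3x^2 + 5x + 38 = (x + 2)(2x^2 - 7x + 19).
So |(2x^3 - 3x^2 + 5x - 1) + 39| = |x + 2|·|2x^2 - 7x + 19|.
Require δ ≤ 1. Then |x + 2| < 1 gives |x| < 3, and by the triangle inequality |2x^2 - 7x + 19| ≤ 2·3^2 + 7·3 + 19 = 58.
Hence |(2x^3 - 3x^2 + 5x - 1) + 39| ≤ 58|x + 2| < ϵ provided |x + 2| < ϵ/58.
Take δ = min(1, ϵ/58). Then 0 < |x + 2| < δ gives both |x + 2| < 1 and |x + 2| < ϵ/58, so |(2x^3 - 3x^2 + 5x - 1) + 39| < ϵ.

δ = min(1, ϵ/58)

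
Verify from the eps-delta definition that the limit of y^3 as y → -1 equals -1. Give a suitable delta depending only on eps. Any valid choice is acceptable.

Fix eps > 0. We seek delta > 0 with 0 < |y + 1| < delta ⇒ |y^3 + 1| < eps.
Factor: y^3 + 1 = (y + 1)(y^2 - y + 1), so |y^3 + 1| = |y + 1|·|y^2 - y + 1|.
Impose delta ≤ 1 so that |y| < 2; then |y^2 - y + 1| ≤ 7.
Hence |y^3 + 1| ≤ 7|y + 1|, which is < eps once |y + 1| < eps/7.
Take delta = min(1, eps/7). If 0 < |y + 1| < delta then both bounds hold and |y^3 + 1| ≤ 7|y + 1| < 7·(eps/7) = eps.

delta = min(1, eps/7)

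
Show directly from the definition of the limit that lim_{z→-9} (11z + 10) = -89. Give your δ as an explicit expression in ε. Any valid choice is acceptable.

δ = ε/11

Let ε > 0 be given. We need δ > 0 so that 0 < |z + 9| < δ implies |(11z + 10) + 89| < ε.
Since (11z + 10) + 89 = 11(z + 9), we have |(11z + 10) + 89| = 11|z + 9|.
Thus it suffices that |z + 9| < ε/11.
Choosing δ = ε/11 gives |(11z + 10) + 89| = 11|z + 9| < ε whenever |z + 9| < δ.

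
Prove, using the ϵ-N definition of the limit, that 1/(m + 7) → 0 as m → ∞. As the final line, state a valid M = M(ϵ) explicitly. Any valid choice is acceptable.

Suppose ϵ > 0. For m ≥ 1, |1/(m + 7) − 0| = 1/(m + 7) ≤ 1/m.
We need 1/m < ϵ, i.e. m > 1/ϵ.
Take M = 1/ϵ. If m > M then |1/(m + 7)| ≤ 1/m < ϵ.

M = 1/ϵ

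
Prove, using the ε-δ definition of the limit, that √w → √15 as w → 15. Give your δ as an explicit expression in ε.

δ = min(15, √15·ε)

Let ε > 0 be given. We want δ > 0 such that 0 < |w − 15| < δ implies |√w − √15| < ε.
Rationalise: √w − √15 = (w − 15)/(√w + √15), so |√w − √15| = |w − 15|/(√w + √15).
Restrict δ ≤ 15 so that |w − 15| < 15 forces w > 0, and then √w + √15 > √15.
Hence |√w − √15| < |w − 15|/√15, which is < ε once |w − 15| < √15·ε.
Take δ = min(15, √15·ε). If 0 < |w − 15| < δ then w > 0 and |√w − √15| < |w − 15|/√15 < ε.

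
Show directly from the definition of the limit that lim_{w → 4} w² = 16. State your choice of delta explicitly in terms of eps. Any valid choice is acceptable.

Suppose eps > 0. We seek delta > 0 with 0 < |w − 4| < delta ⇒ |w² − 16| < eps.
Factor: w² − 16 = (w − 4)(w + 4), so |w² − 16| = |w − 4|·|w + 4|.
Restrict delta ≤ 1. Then |w − 4| < 1 gives |w| < 5, so by the triangle inequality |w + 4| ≤ 5 + 4 = 9.
Hence |w² − 16| ≤ 9|w − 4|, which is < eps once |w − 4| < eps/9.
Take delta = min(1, eps/9). If 0 < |w − 4| < delta then both bounds hold and |w² − 16| ≤ 9|w − 4| < 9·(eps/9) = eps.

delta = min(1, eps/9)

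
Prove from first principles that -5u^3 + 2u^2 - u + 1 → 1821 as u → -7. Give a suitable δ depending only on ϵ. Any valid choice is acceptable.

δ = min(1, ϵ/876)

Suppose ϵ > 0. We want δ > 0 such that 0 < |u + 7| < δ implies |(-5u^3 + 2u^2 - u + 1) − 1821| < ϵ.
(-5u^3 + 2u^2 - u + 1) − 1821 = -5u^3 + 2u^2 - u - 1820 = (u + 7)(-5u^2 + 37u - 260).
So |(-5u^3 + 2u^2 - u + 1) − 1821| = |u + 7|·|-5u^2 + 37u - 260|.
Require δ ≤ 1. Then |u + 7| < 1 gives |u| < 8, and by the triangle inequality |-5u^2 + 37u - 260| ≤ 5·8^2 + 37·8 + 260 = 876.
Hence |(-5u^3 + 2u^2 - u + 1) − 1821| ≤ 876|u + 7| < ϵ provided |u + 7| < ϵ/876.
Choosing δ = min(1, ϵ/876) ensures both conditions, hence |(-5u^3 + 2u^2 - u + 1) − 1821| < ϵ.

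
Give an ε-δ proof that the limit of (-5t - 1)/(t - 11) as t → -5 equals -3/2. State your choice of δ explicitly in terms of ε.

Fix ε > 0. We want δ > 0 with 0 < |t + 5| < δ ⇒ |(-5t - 1)/(t - 11) + 3/2| < ε.
Combining over a common denominator, (-5t - 1)/(t - 11) + 3/2 = [(-5t - 1)·(-16) − 24·(t - 11)] / [(-16)·(t - 11)] = 56(t + 5) / ((-16)(t - 11)).
So |(-5t - 1)/(t - 11) + 3/2| = 56|t + 5| / (16·|t − 11|).
Require δ ≤ 8, so |t − 11| ≥ |-16| − |t + 5| > 16 − 8 = 8.
Hence |(-5t - 1)/(t - 11) + 3/2| < 56|t + 5|/(16·8) = (7/16)|t + 5|, which is < ε once |t + 5| < (16/7)ε.
Take δ = min(8, (16/7)ε). Then 0 < |t + 5| < δ forces both bounds, so |(-5t - 1)/(t - 11) + 3/2| < ε.

δ = min(8, (16/7)ε)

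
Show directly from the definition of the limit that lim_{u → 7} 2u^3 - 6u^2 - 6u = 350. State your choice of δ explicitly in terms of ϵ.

Fix ϵ > 0. We want δ > 0 such that 0 < |u − 7| < δ implies |(2u^3 - 6u^2 - 6u) − 350| < ϵ.
(2u^3 - 6u^2 - 6u) − 350 = 2u^3 - 6u^2 - 6u - 350 = (u − 7)(2u^2 + 8u + 50).
So |(2u^3 - 6u^2 - 6u) − 350| = |u − 7|·|2u^2 + 8u + 50|.
Assume first that |u − 7| < 2, so |u| < 9. Then |2u^2 + 8u + 50| ≤ 2·9^2 + 8·9 + 50 = 284.
Hence |(2u^3 - 6u^2 - 6u) − 350| ≤ 284|u − 7| < ϵ provided |u − 7| < ϵ/284.
Take δ = min(2, ϵ/284). Then 0 < |u − 7| < δ gives both |u − 7| < 2 and |u − 7| < ϵ/284, so |(2u^3 - 6u^2 - 6u) − 350| < ϵ.

δ = min(2, ϵ/284)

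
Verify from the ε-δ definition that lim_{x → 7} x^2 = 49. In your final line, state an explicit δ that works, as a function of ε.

δ = min(1, ε/15)

Let ε > 0 be given. We seek δ > 0 with 0 < |x − 7| < δ ⇒ |x^2 − 49| < ε.
Factor: x^2 − 49 = (x − 7)(x + 7), so |x^2 − 49| = |x − 7|·|x + 7|.
Restrict δ ≤ 1. Then |x − 7| < 1 gives |x| < 8, so by the triangle inequality |x + 7| ≤ 8 + 7 = 15.
Hence |x^2 − 49| ≤ 15|x − 7|, which is < ε once |x − 7| < ε/15.
Take δ = min(1, ε/15). If 0 < |x − 7| < δ then both bounds hold and |x^2 − 49| ≤ 15|x − 7| < 15·(ε/15) = ε.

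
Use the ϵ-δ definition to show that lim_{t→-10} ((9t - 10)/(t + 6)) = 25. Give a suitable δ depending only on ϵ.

Let ϵ > 0. We want δ > 0 with 0 < |t + 10| < δ ⇒ |(9t - 10)/(t + 6) − 25| < ϵ.
Combining over a common denominator, (9t - 10)/(t + 6) − 25 = [(9t - 10)·(-4) − (-100)·(t + 6)] / [(-4)·(t + 6)] = 64(t + 10) / ((-4)(t + 6)).
So |(9t - 10)/(t + 6) − 25| = 64|t + 10| / (4·|t + 6|).
Require δ ≤ 2, so |t + 6| ≥ |-4| − |t + 10| > 4 − 2 = 2.
Hence |(9t - 10)/(t + 6) − 25| < 64|t + 10|/(4·2) = 8|t + 10|, which is < ϵ once |t + 10| < (1/8)ϵ.
Take δ = min(2, (1/8)ϵ). Then 0 < |t + 10| < δ forces both bounds, so |(9t - 10)/(t + 6) − 25| < ϵ.

δ = min(2, (1/8)ϵ)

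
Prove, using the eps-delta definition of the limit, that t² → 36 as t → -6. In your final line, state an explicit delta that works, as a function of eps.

Suppose eps > 0. We seek delta > 0 with 0 < |t + 6| < delta ⇒ |t² − 36| < eps.
Factor: t² − 36 = (t + 6)(t - 6), so |t² − 36| = |t + 6|·|t - 6|.
Impose delta ≤ 1 so that |t| < 7; then |t - 6| ≤ 13.
Hence |t² − 36| ≤ 13|t + 6|, which is < eps once |t + 6| < eps/13.
Take delta = min(1, eps/13). If 0 < |t + 6| < delta then both bounds hold and |t² − 36| ≤ 13|t + 6| < 13·(eps/13) = eps.

delta = min(1, eps/13)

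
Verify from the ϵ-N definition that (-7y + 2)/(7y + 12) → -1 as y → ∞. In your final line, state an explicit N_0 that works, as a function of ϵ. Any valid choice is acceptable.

N_0 = 2/ϵ

Let ϵ > 0. We seek N_0 > 0 such that y > N_0 implies |(-7y + 2)/(7y + 12) + 1| < ϵ.
(-7y + 2)/(7y + 12) + 1 = (7(-7y + 2) − (-7)(7y + 12)) / (7(7y + 12)) = 98/(7(7y + 12)).
For y > 0 we have 7y + 12 > 7y, so |(-7y + 2)/(7y + 12) + 1| = 98/(7(7y + 12)) < 98/(7·7y) = 2/y.
Thus |(-7y + 2)/(7y + 12) + 1| < ϵ whenever y > 2/ϵ.
Take N_0 = 2/ϵ. If y > N_0 then |(-7y + 2)/(7y + 12) + 1| < 2/y < ϵ.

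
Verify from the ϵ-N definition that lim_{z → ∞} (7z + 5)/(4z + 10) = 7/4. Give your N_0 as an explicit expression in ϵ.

Let ϵ > 0 be given. We seek N_0 > 0 such that z > N_0 implies |(7z + 5)/(4z + 10) − (7/4)| < ϵ.
(7z + 5)/(4z + 10) − (7/4) = (4(7z + 5) − 7(4z + 10)) / (4(4z + 10)) = -50/(4(4z + 10)).
For z > 0 we have 4z + 10 > 4z, so |(7z + 5)/(4z + 10) − (7/4)| = 50/(4(4z + 10)) < 50/(4·4z) = (25/8)/z.
Thus |(7z + 5)/(4z + 10) − (7/4)| < ϵ whenever z > (25/8)/ϵ.
Take N_0 = (25/8)/ϵ. If z > N_0 then |(7z + 5)/(4z + 10) − (7/4)| < (25/8)/z < ϵ.

N_0 = (25/8)/ϵ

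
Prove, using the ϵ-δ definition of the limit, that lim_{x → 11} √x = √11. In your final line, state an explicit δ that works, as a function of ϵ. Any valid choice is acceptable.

δ = min(11, √11·ϵ)

Let ϵ > 0 be given. We want δ > 0 such that 0 < |x − 11| < δ implies |√x − √11| < ϵ.
Rationalise: √x − √11 = (x − 11)/(√x + √11), so |√x − √11| = |x − 11|/(√x + √11).
Restrict δ ≤ 11 so that |x − 11| < 11 forces x > 0, and then √x + √11 > √11.
Hence |√x − √11| < |x − 11|/√11, which is < ϵ once |x − 11| < √11·ϵ.
Take δ = min(11, √11·ϵ). If 0 < |x − 11| < δ then x > 0 and |√x − √11| < |x − 11|/√11 < ϵ.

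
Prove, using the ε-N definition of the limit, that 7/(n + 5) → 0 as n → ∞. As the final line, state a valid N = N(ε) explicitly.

Let ε > 0. For n ≥ 1, |7/(n + 5) − 0| = 7/(n + 5) ≤ 7/n.
We need 7/n < ε, i.e. n > 7/ε.
Take N = 7/ε. If n > N then |7/(n + 5)| ≤ 7/n < ε.

N = 7/ε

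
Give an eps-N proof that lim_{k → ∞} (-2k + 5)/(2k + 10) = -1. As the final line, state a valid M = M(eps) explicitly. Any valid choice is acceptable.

Let eps > 0 be given. For k ≥ 1, |(-2k + 5)/(2k + 10) + 1| = |30|/(2(2k + 10)) = 30/(2(2k + 10)).
Since 2k + 10 ≥ 2k for k ≥ 1, this is ≤ 30/(2·2k) = (15/2)/k.
So |(-2k + 5)/(2k + 10) + 1| < eps whenever k > (15/2)/eps.
Take M = (15/2)/eps. If k > M then |(-2k + 5)/(2k + 10) + 1| ≤ (15/2)/k < eps.

M = (15/2)/eps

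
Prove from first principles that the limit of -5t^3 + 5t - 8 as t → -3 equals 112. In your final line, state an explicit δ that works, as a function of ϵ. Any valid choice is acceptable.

Fix ϵ > 0. We want δ > 0 such that 0 < |t + 3| < δ implies |(-5t^3 + 5t - 8) − 112| < ϵ.
(-5t^3 + 5t - 8) − 112 = -5t^3 + 5t - 120 = (t + 3)(-5t^2 + 15t - 40).
So |(-5t^3 + 5t - 8) − 112| = |t + 3|·|-5t^2 + 15t - 40|.
Require δ ≤ 2. Then |t + 3| < 2 gives |t| < 5, and by the triangle inequality |-5t^2 + 15t - 40| ≤ 5·5^2 + 15·5 + 40 = 240.
Hence |(-5t^3 + 5t - 8) − 112| ≤ 240|t + 3| < ϵ provided |t + 3| < ϵ/240.
Choosing δ = min(2, ϵ/240) ensures both conditions, hence |(-5t^3 + 5t - 8) − 112| < ϵ.

δ = min(2, ϵ/240)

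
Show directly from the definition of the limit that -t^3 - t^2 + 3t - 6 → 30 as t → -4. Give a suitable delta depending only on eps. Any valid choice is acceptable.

Fix eps > 0. We want delta > 0 such that 0 < |t + 4| < delta implies |(-t^3 - t^2 + 3t - 6) − 30| < eps.
(-t^3 - t^2 + 3t - 6) − 30 = -t^3 - t^2 + 3t - 36 = (t + 4)(-t^2 + 3t - 9).
So |(-t^3 - t^2 + 3t - 6) − 30| = |t + 4|·|-t^2 + 3t - 9|.
Assume first that |t + 4| < 1, so |t| < 5. Then |-t^2 + 3t - 9| ≤ 5^2 + 3·5 + 9 = 49.
Hence |(-t^3 - t^2 + 3t - 6) − 30| ≤ 49|t + 4| < eps provided |t + 4| < eps/49.
Take delta = min(1, eps/49). Then 0 < |t + 4| < delta gives both |t + 4| < 1 and |t + 4| < eps/49, so |(-t^3 - t^2 + 3t - 6) − 30| < eps.

delta = min(1, eps/49)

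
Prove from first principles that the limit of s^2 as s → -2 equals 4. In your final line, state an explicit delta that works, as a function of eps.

delta = min(1, eps/5)

Let eps > 0 be given. We seek delta > 0 with 0 < |s + 2| < delta ⇒ |s^2 − 4| < eps.
Factor: s^2 − 4 = (s + 2)(s - 2), so |s^2 − 4| = |s + 2|·|s - 2|.
Restrict delta ≤ 1. Then |s + 2| < 1 gives |s| < 3, so by the triangle inequality |s - 2| ≤ 3 + 2 = 5.
Hence |s^2 − 4| ≤ 5|s + 2|, which is < eps once |s + 2| < eps/5.
Take delta = min(1, eps/5). If 0 < |s + 2| < delta then both bounds hold and |s^2 − 4| ≤ 5|s + 2| < 5·(eps/5) = eps.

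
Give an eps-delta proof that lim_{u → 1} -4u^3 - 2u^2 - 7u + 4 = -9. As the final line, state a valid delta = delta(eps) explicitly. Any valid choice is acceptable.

delta = min(1, eps/41)

Suppose eps > 0. We want delta > 0 such that 0 < |u − 1| < delta implies |(-4u^3 - 2u^2 - 7u + 4) + 9| < eps.
(-4u^3 - 2u^2 - 7u + 4) + 9 = -4u^3 - 2u^2 - 7u + 13 = (u − 1)(-4u^2 - 6u - 13).
So |(-4u^3 - 2u^2 - 7u + 4) + 9| = |u − 1|·|-4u^2 - 6u - 13|.
Require delta ≤ 1. Then |u − 1| < 1 gives |u| < 2, and by the triangle inequality |-4u^2 - 6u - 13| ≤ 4·2^2 + 6·2 + 13 = 41.
Hence |(-4u^3 - 2u^2 - 7u + 4) + 9| ≤ 41|u − 1| < eps provided |u − 1| < eps/41.
Take delta = min(1, eps/41). Then 0 < |u − 1| < delta gives both |u − 1| < 1 and |u − 1| < eps/41, so |(-4u^3 - 2u^2 - 7u + 4) + 9| < eps.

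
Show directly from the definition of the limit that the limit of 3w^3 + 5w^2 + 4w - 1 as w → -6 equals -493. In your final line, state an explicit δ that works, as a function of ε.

Let ε > 0. We want δ > 0 such that 0 < |w + 6| < δ implies |(3w^3 + 5w^2 + 4w - 1) + 493| < ε.
(3w^3 + 5w^2 + 4w - 1) + 493 = 3w^3 + 5w^2 + 4w + 492 = (w + 6)(3w^2 - 13w + 82).
So |(3w^3 + 5w^2 + 4w - 1) + 493| = |w + 6|·|3w^2 - 13w + 82|.
Assume first that |w + 6| < 1, so |w| < 7. Then |3w^2 - 13w + 82| ≤ 3·7^2 + 13·7 + 82 = 320.
Hence |(3w^3 + 5w^2 + 4w - 1) + 493| ≤ 320|w + 6| < ε provided |w + 6| < ε/320.
Choosing δ = min(1, ε/320) ensures both conditions, hence |(3w^3 + 5w^2 + 4w - 1) + 493| < ε.

δ = min(1, ε/320)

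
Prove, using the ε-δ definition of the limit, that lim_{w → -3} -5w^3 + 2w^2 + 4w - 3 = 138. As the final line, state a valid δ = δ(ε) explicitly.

Fix ε > 0. We want δ > 0 such that 0 < |w + 3| < δ implies |(-5w^3 + 2w^2 + 4w - 3) − 138| < ε.
(-5w^3 + 2w^2 + 4w - 3) − 138 = -5w^3 + 2w^2 + 4w - 141 = (w + 3)(-5w^2 + 17w - 47).
So |(-5w^3 + 2w^2 + 4w - 3) − 138| = |w + 3|·|-5w^2 + 17w - 47|.
Assume first that |w + 3| < 1, so |w| < 4. Then |-5w^2 + 17w - 47| ≤ 5·4^2 + 17·4 + 47 = 195.
Hence |(-5w^3 + 2w^2 + 4w - 3) − 138| ≤ 195|w + 3| < ε provided |w + 3| < ε/195.
Choosing δ = min(1, ε/195) ensures both conditions, hence |(-5w^3 + 2w^2 + 4w - 3) − 138| < ε.

δ = min(1, ε/195)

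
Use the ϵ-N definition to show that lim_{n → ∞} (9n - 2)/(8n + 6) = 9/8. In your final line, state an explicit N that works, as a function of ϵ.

N = (35/32)/ϵ

Let ϵ > 0. For n ≥ 1, |(9n - 2)/(8n + 6) − (9/8)| = |-70|/(8(8n + 6)) = 70/(8(8n + 6)).
Since 8n + 6 ≥ 8n for n ≥ 1, this is ≤ 70/(8·8n) = (35/32)/n.
So |(9n - 2)/(8n + 6) − (9/8)| < ϵ whenever n > (35/32)/ϵ.
Take N = (35/32)/ϵ. If n > N then |(9n - 2)/(8n + 6) − (9/8)| ≤ (35/32)/n < ϵ.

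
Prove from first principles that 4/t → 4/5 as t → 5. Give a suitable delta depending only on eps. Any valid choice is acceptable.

Let eps > 0. We seek delta > 0 such that 0 < |t − 5| < delta implies |4/t − (4/5)| < eps.
|4/t − (4/5)| = 4·|5 − t|/(5·|t|) = 4|t − 5|/(5|t|).
Require delta ≤ 5/2 so that |t| > 5 − 5/2 = 5/2, hence 5|t| > 25/2.
Then |4/t − (4/5)| < 4|t − 5|/(25/2), which is < eps when |t − 5| < (25/8)eps.
Take delta = min(5/2, (25/8)eps). Then 0 < |t − 5| < delta gives both |t − 5| < 5/2 and |t − 5| < (25/8)eps, so |4/t − (4/5)| < eps.

delta = min(5/2, (25/8)eps)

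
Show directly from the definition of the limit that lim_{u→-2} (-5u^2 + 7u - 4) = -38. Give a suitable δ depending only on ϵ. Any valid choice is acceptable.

Let ϵ > 0. We want δ > 0 such that 0 < |u + 2| < δ implies |(-5u^2 + 7u - 4) + 38| < ϵ.
(-5u^2 + 7u - 4) + 38 = -5u^2 + 7u + 34 = (u + 2)(-5u + 17).
So |(-5u^2 + 7u - 4) + 38| = |u + 2|·|-5u + 17|.
Require δ ≤ 1. Then |u + 2| < 1 gives |u| < 3, and by the triangle inequality |-5u + 17| ≤ 5·3 + 17 = 32.
Hence |(-5u^2 + 7u - 4) + 38| ≤ 32|u + 2| < ϵ provided |u + 2| < ϵ/32.
Choosing δ = min(1, ϵ/32) ensures both conditions, hence |(-5u^2 + 7u - 4) + 38| < ϵ.

δ = min(1, ϵ/32)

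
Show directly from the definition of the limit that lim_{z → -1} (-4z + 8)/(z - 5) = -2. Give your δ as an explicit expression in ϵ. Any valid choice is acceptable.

Let ϵ > 0. We want δ > 0 with 0 < |z + 1| < δ ⇒ |(-4z + 8)/(z - 5) + 2| < ϵ.
Combining over a common denominator, (-4z + 8)/(z - 5) + 2 = [(-4z + 8)·(-6) − 12·(z - 5)] / [(-6)·(z - 5)] = 12(z + 1) / ((-6)(z - 5)).
So |(-4z + 8)/(z - 5) + 2| = 12|z + 1| / (6·|z − 5|).
Require δ ≤ 3, so |z − 5| ≥ |-6| − |z + 1| > 6 − 3 = 3.
Hence |(-4z + 8)/(z - 5) + 2| < 12|z + 1|/(6·3) = (2/3)|z + 1|, which is < ϵ once |z + 1| < (3/2)ϵ.
Take δ = min(3, (3/2)ϵ). Then 0 < |z + 1| < δ forces both bounds, so |(-4z + 8)/(z - 5) + 2| < ϵ.

δ = min(3, (3/2)ϵ)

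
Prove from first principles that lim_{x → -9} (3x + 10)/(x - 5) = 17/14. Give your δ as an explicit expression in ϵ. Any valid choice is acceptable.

δ = min(7, (98/25)ϵ)

Let ϵ > 0 be given. We want δ > 0 with 0 < |x + 9| < δ ⇒ |(3x + 10)/(x - 5) − (17/14)| < ϵ.
Combining over a common denominator, (3x + 10)/(x - 5) − (17/14) = [(3x + 10)·(-14) − (-17)·(x - 5)] / [(-14)·(x - 5)] = -25(x + 9) / ((-14)(x - 5)).
So |(3x + 10)/(x - 5) − (17/14)| = 25|x + 9| / (14·|x − 5|).
Require δ ≤ 7, so |x − 5| ≥ |-14| − |x + 9| > 14 − 7 = 7.
Hence |(3x + 10)/(x - 5) − (17/14)| < 25|x + 9|/(14·7) = (25/98)|x + 9|, which is < ϵ once |x + 9| < (98/25)ϵ.
Take δ = min(7, (98/25)ϵ). Then 0 < |x + 9| < δ forces both bounds, so |(3x + 10)/(x - 5) − (17/14)| < ϵ.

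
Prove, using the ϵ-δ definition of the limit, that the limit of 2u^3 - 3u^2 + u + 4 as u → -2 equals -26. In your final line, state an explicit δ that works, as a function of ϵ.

δ = min(1, ϵ/54)

Suppose ϵ > 0. We want δ > 0 such that 0 < |u + 2| < δ implies |(2u^3 - 3u^2 + u + 4) + 26| < ϵ.
(2u^3 - 3u^2 + u + 4) + 26 = 2u^3 - 3u^2 + u + 30 = (u + 2)(2u^2 - 7u + 15).
So |(2u^3 - 3u^2 + u + 4) + 26| = |u + 2|·|2u^2 - 7u + 15|.
Require δ ≤ 1. Then |u + 2| < 1 gives |u| < 3, and by the triangle inequality |2u^2 - 7u + 15| ≤ 2·3^2 + 7·3 + 15 = 54.
Hence |(2u^3 - 3u^2 + u + 4) + 26| ≤ 54|u + 2| < ϵ provided |u + 2| < ϵ/54.
Take δ = min(1, ϵ/54). Then 0 < |u + 2| < δ gives both |u + 2| < 1 and |u + 2| < ϵ/54, so |(2u^3 - 3u^2 + u + 4) + 26| < ϵ.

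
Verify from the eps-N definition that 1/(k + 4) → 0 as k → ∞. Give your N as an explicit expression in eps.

N = 1/eps

Suppose eps > 0. For k ≥ 1, |1/(k + 4) − 0| = 1/(k + 4) ≤ 1/k.
We need 1/k < eps, i.e. k > 1/eps.
Take N = 1/eps. If k > N then |1/(k + 4)| ≤ 1/k < eps.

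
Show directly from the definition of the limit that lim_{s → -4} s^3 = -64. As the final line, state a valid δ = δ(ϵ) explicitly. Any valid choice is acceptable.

δ = min(1, ϵ/61)

Fix ϵ > 0. We seek δ > 0 with 0 < |s + 4| < δ ⇒ |s^3 + 64| < ϵ.
Factor: s^3 + 64 = (s + 4)(s^2 - 4s + 16), so |s^3 + 64| = |s + 4|·|s^2 - 4s + 16|.
Impose δ ≤ 1 so that |s| < 5; then |s^2 - 4s + 16| ≤ 61.
Hence |s^3 + 64| ≤ 61|s + 4|, which is < ϵ once |s + 4| < ϵ/61.
Take δ = min(1, ϵ/61). If 0 < |s + 4| < δ then both bounds hold and |s^3 + 64| ≤ 61|s + 4| < 61·(ϵ/61) = ϵ.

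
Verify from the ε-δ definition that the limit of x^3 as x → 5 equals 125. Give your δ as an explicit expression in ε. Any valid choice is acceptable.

Let ε > 0. We seek δ > 0 with 0 < |x − 5| < δ ⇒ |x^3 − 125| < ε.
Factor: x^3 − 125 = (x − 5)(x^2 + 5x + 25), so |x^3 − 125| = |x − 5|·|x^2 + 5x + 25|.
Impose δ ≤ 1 so that |x| < 6; then |x^2 + 5x + 25| ≤ 91.
Hence |x^3 − 125| ≤ 91|x − 5|, which is < ε once |x − 5| < ε/91.
Take δ = min(1, ε/91). If 0 < |x − 5| < δ then both bounds hold and |x^3 − 125| ≤ 91|x − 5| < 91·(ε/91) = ε.

δ = min(1, ε/91)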